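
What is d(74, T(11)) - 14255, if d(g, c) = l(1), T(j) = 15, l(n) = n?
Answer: -14254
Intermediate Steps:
d(g, c) = 1
d(74, T(11)) - 14255 = 1 - 14255 = -14254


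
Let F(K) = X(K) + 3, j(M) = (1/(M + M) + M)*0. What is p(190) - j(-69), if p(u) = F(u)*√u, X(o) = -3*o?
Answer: -567*√190 ≈ -7815.6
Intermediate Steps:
j(M) = 0 (j(M) = (1/(2*M) + M)*0 = (M + 1/(2*M))*0 = 0)
F(K) = 3 - 3*K (F(K) = -3*K + 3 = 3 - 3*K)
p(u) = √u*(3 - 3*u) (p(u) = (3 - 3*u)*√u = √u*(3 - 3*u))
p(190) - j(-69) = 3*√190*(1 - 1*190) - 1*0 = 3*√190*(1 - 190) + 0 = 3*√190*(-189) + 0 = -567*√190 + 0 = -567*√190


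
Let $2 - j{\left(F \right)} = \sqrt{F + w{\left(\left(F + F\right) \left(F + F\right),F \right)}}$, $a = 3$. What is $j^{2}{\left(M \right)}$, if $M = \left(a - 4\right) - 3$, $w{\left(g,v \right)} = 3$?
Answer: $\left(2 - i\right)^{2} \approx 3.0 - 4.0 i$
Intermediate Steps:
$M = -4$ ($M = \left(3 - 4\right) - 3 = -1 - 3 = -4$)
$j{\left(F \right)} = 2 - \sqrt{3 + F}$ ($j{\left(F \right)} = 2 - \sqrt{F + 3} = 2 - \sqrt{3 + F}$)
$j^{2}{\left(M \right)} = \left(2 - \sqrt{3 - 4}\right)^{2} = \left(2 - \sqrt{-1}\right)^{2} = \left(2 - i\right)^{2}$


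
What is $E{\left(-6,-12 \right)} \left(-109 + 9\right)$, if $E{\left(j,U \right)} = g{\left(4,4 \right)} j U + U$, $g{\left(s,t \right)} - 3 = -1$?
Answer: $-13200$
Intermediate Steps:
$g{\left(s,t \right)} = 2$ ($g{\left(s,t \right)} = 3 - 1 = 2$)
$E{\left(j,U \right)} = U + 2 U j$ ($E{\left(j,U \right)} = 2 j U + U = 2 U j + U = U + 2 U j$)
$E{\left(-6,-12 \right)} \left(-109 + 9\right) = - 12 \left(1 + 2 \left(-6\right)\right) \left(-109 + 9\right) = - 12 \left(1 - 12\right) \left(-100\right) = \left(-12\right) \left(-11\right) \left(-100\right) = 132 \left(-100\right) = -13200$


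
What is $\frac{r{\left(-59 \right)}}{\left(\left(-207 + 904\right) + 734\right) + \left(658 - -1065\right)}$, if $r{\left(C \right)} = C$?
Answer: $- \frac{59}{3154} \approx -0.018706$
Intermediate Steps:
$\frac{r{\left(-59 \right)}}{\left(\left(-207 + 904\right) + 734\right) + \left(658 - -1065\right)} = - \frac{59}{\left(\left(-207 + 904\right) + 734\right) + \left(658 - -1065\right)} = - \frac{59}{\left(697 + 734\right) + \left(658 + 1065\right)} = - \frac{59}{1431 + 1723} = - \frac{59}{3154}$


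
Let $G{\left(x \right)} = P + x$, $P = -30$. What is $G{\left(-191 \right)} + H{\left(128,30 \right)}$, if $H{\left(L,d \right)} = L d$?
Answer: $3619$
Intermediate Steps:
$G{\left(x \right)} = -30 + x$
$G{\left(-191 \right)} + H{\left(128,30 \right)} = \left(-30 - 191\right) + 128 \cdot 30 = -221 + 3840 = 3619$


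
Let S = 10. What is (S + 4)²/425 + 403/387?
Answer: 247127/164475 ≈ 1.5025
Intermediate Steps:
(S + 4)²/425 + 403/387 = (10 + 4)²/425 + 403/387 = 14²*(1/425) + 403*(1/387) = 196*(1/425) + 403/387 = 196/425 + 403/387 = 247127/164475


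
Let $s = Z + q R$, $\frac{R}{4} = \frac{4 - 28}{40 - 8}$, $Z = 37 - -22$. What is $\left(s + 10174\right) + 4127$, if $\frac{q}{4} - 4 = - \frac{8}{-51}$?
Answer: $\frac{243272}{17} \approx 14310.0$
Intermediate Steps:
$Z = 59$ ($Z = 37 + 22 = 59$)
$q = \frac{848}{51}$ ($q = 16 + 4 \left(- \frac{8}{-51}\right) = 16 + 4 \left(\left(-8\right) \left(- \frac{1}{51}\right)\right) = 16 + 4 \cdot \frac{8}{51} = 16 + \frac{32}{51} = \frac{848}{51} \approx 16.627$)
$R = -3$ ($R = 4 \frac{4 - 28}{40 - 8} = 4 \left(- \frac{24}{32}\right) = 4 \left(\left(-24\right) \frac{1}{32}\right) = 4 \left(- \frac{3}{4}\right) = -3$)
$s = \frac{155}{17}$ ($s = 59 + \frac{848}{51} \left(-3\right) = 59 - \frac{848}{17} = \frac{155}{17} \approx 9.1176$)
$\left(s + 10174\right) + 4127 = \left(\frac{155}{17} + 10174\right) + 4127 = \frac{173113}{17} + 4127 = \frac{243272}{17}$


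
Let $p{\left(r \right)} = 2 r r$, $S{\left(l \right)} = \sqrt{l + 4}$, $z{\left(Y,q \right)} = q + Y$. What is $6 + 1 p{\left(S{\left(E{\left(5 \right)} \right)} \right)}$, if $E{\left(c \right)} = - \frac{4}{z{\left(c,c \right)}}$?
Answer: $\frac{66}{5} \approx 13.2$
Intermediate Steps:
$z{\left(Y,q \right)} = Y + q$
$E{\left(c \right)} = - \frac{2}{c}$ ($E{\left(c \right)} = - \frac{4}{c + c} = - \frac{4}{2 c} = - 4 \frac{1}{2 c} = - \frac{2}{c}$)
$S{\left(l \right)} = \sqrt{4 + l}$
$p{\left(r \right)} = 2 r^{2}$
$6 + 1 p{\left(S{\left(E{\left(5 \right)} \right)} \right)} = 6 + 1 \cdot 2 \left(\sqrt{4 - \frac{2}{5}}\right)^{2} = 6 + 1 \cdot 2 \left(\sqrt{\frac{18}{5}}\right)^{2} = 6 + 1 \cdot 2 \left(\frac{3 \sqrt{10}}{5}\right)^{2} = 6 + 1 \cdot 2 \cdot \frac{18}{5} = 6 + 1 \cdot \frac{36}{5} = 6 + \frac{36}{5} = \frac{66}{5}$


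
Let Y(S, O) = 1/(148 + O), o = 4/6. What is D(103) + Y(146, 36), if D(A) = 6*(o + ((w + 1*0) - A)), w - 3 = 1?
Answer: -108559/184 ≈ -589.99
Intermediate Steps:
w = 4 (w = 3 + 1 = 4)
o = 2/3 (o = 4*(1/6) = 2/3 ≈ 0.66667)
D(A) = 28 - 6*A (D(A) = 6*(2/3 + ((4 + 1*0) - A)) = 6*(2/3 + ((4 + 0) - A)) = 6*(2/3 + (4 - A)) = 6*(14/3 - A) = 28 - 6*A)
D(103) + Y(146, 36) = (28 - 6*103) + 1/(148 + 36) = (28 - 618) + 1/184 = -590 + 1/184 = -108559/184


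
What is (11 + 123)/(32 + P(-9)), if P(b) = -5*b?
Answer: 134/77 ≈ 1.7403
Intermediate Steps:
(11 + 123)/(32 + P(-9)) = (11 + 123)/(32 - 5*(-9)) = 134/(32 + 45) = 134/77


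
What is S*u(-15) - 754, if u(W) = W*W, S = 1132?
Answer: 253946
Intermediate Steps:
u(W) = W**2
S*u(-15) - 754 = 1132*(-15)**2 - 754 = 1132*225 - 754 = 254700 - 754 = 253946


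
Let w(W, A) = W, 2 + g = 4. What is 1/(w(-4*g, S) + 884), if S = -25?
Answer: 1/876 ≈ 0.0011416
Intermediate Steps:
g = 2 (g = -2 + 4 = 2)
1/(w(-4*g, S) + 884) = 1/(-4*2 + 884) = 1/(-8 + 884) = 1/876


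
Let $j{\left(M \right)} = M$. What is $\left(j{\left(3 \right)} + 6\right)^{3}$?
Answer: $729$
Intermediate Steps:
$\left(j{\left(3 \right)} + 6\right)^{3} = \left(3 + 6\right)^{3} = 9^{3} = 729$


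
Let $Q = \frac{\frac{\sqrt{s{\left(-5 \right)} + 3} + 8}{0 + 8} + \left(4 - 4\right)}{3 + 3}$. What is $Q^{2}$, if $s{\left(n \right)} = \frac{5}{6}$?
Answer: $\frac{\left(48 + \sqrt{138}\right)^{2}}{82944} \approx 0.043038$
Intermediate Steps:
$s{\left(n \right)} = \frac{5}{6}$ ($s{\left(n \right)} = 5 \cdot \frac{1}{6} = \frac{5}{6}$)
$Q = \frac{1}{6} + \frac{\sqrt{138}}{288}$ ($Q = \frac{\frac{\sqrt{\frac{5}{6} + 3} + 8}{0 + 8} + \left(4 - 4\right)}{3 + 3} = \frac{\frac{\sqrt{\frac{23}{6}} + 8}{8} + \left(4 - 4\right)}{6} = \left(\left(\frac{\sqrt{138}}{6} + 8\right) \frac{1}{8} + 0\right) \frac{1}{6} = \left(\left(8 + \frac{\sqrt{138}}{6}\right) \frac{1}{8} + 0\right) \frac{1}{6} = \left(\left(1 + \frac{\sqrt{138}}{48}\right) + 0\right) \frac{1}{6} = \left(1 + \frac{\sqrt{138}}{48}\right) \frac{1}{6} = \frac{1}{6} + \frac{\sqrt{138}}{288} \approx 0.20746$)
$Q^{2} = \left(\frac{1}{6} + \frac{\sqrt{138}}{288}\right)^{2}$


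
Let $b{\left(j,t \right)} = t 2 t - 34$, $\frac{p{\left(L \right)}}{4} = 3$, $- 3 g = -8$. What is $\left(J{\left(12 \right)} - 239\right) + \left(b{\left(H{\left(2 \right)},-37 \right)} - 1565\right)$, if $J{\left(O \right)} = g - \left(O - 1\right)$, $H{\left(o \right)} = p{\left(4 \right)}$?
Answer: $\frac{2675}{3} \approx 891.67$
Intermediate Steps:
$g = \frac{8}{3}$ ($g = \left(- \frac{1}{3}\right) \left(-8\right) = \frac{8}{3} \approx 2.6667$)
$p{\left(L \right)} = 12$ ($p{\left(L \right)} = 4 \cdot 3 = 12$)
$H{\left(o \right)} = 12$
$J{\left(O \right)} = \frac{11}{3} - O$ ($J{\left(O \right)} = \frac{8}{3} - \left(O - 1\right) = \frac{8}{3} - \left(-1 + O\right) = \frac{11}{3} - O$)
$b{\left(j,t \right)} = -34 + 2 t^{2}$ ($b{\left(j,t \right)} = 2 t t - 34 = 2 t^{2} - 34 = -34 + 2 t^{2}$)
$\left(J{\left(12 \right)} - 239\right) + \left(b{\left(H{\left(2 \right)},-37 \right)} - 1565\right) = \left(\left(\frac{11}{3} - 12\right) - 239\right) - \left(1599 - 2738\right) = \left(\left(\frac{11}{3} - 12\right) - 239\right) + \left(\left(-34 + 2 \cdot 1369\right) - 1565\right) = \left(- \frac{25}{3} - 239\right) + \left(\left(-34 + 2738\right) - 1565\right) = - \frac{742}{3} + \left(2704 - 1565\right) = - \frac{742}{3} + 1139 = \frac{2675}{3}$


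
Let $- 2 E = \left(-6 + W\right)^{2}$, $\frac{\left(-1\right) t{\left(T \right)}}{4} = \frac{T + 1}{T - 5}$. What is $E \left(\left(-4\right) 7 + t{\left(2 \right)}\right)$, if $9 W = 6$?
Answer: $\frac{1024}{3} \approx 341.33$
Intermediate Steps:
$W = \frac{2}{3}$ ($W = \frac{1}{9} \cdot 6 = \frac{2}{3} \approx 0.66667$)
$t{\left(T \right)} = - \frac{4 \left(1 + T\right)}{-5 + T}$ ($t{\left(T \right)} = - 4 \frac{T + 1}{T - 5} = - 4 \frac{1 + T}{-5 + T} = - \frac{4 \left(1 + T\right)}{-5 + T}$)
$E = - \frac{128}{9}$ ($E = - \frac{\left(-6 + \frac{2}{3}\right)^{2}}{2} = - \frac{\left(- \frac{16}{3}\right)^{2}}{2} = \left(- \frac{1}{2}\right) \frac{256}{9} = - \frac{128}{9} \approx -14.222$)
$E \left(\left(-4\right) 7 + t{\left(2 \right)}\right) = - \frac{128 \left(\left(-4\right) 7 + \frac{4 \left(-1 - 2\right)}{-5 + 2}\right)}{9} = - \frac{128 \left(-28 + \frac{4 \left(-1 - 2\right)}{-3}\right)}{9} = - \frac{128 \left(-28 + 4 \left(- \frac{1}{3}\right) \left(-3\right)\right)}{9} = - \frac{128 \left(-28 + 4\right)}{9} = \left(- \frac{128}{9}\right) \left(-24\right) = \frac{1024}{3}$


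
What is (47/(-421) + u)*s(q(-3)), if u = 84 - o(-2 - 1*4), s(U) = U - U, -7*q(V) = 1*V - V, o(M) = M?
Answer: 0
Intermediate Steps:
q(V) = 0 (q(V) = -(1*V - V)/7 = -(V - V)/7 = -⅐*0 = 0)
s(U) = 0
u = 90 (u = 84 - (-2 - 1*4) = 84 - (-2 - 4) = 84 - 1*(-6) = 84 + 6 = 90)
(47/(-421) + u)*s(q(-3)) = (47/(-421) + 90)*0 = (47*(-1/421) + 90)*0 = (-47/421 + 90)*0 = (37843/421)*0 = 0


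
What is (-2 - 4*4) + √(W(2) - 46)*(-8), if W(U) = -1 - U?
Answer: -18 - 56*I ≈ -18.0 - 56.0*I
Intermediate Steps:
(-2 - 4*4) + √(W(2) - 46)*(-8) = (-2 - 4*4) + √((-1 - 1*2) - 46)*(-8) = (-2 - 16) + √((-1 - 2) - 46)*(-8) = -18 + √(-3 - 46)*(-8) = -18 + √(-49)*(-8) = -18 + (7*I)*(-8) = -18 - 56*I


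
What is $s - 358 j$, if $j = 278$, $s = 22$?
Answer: $-99502$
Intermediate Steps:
$s - 358 j = 22 - 99524 = -99502$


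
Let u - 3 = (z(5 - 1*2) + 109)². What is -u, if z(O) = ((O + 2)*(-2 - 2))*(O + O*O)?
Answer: -17164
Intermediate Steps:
z(O) = (-8 - 4*O)*(O + O²) (z(O) = ((2 + O)*(-4))*(O + O²) = (-8 - 4*O)*(O + O²))
u = 17164 (u = 3 + (-4*(5 - 1*2)*(2 + (5 - 1*2)² + 3*(5 - 1*2)) + 109)² = 3 + (-4*(5 - 2)*(2 + (5 - 2)² + 3*(5 - 2)) + 109)² = 3 + (-4*3*(2 + 3² + 3*3) + 109)² = 3 + (-4*3*(2 + 9 + 9) + 109)² = 3 + (-4*3*20 + 109)² = 3 + (-240 + 109)² = 3 + (-131)² = 3 + 17161 = 17164)
-u = -1*17164 = -17164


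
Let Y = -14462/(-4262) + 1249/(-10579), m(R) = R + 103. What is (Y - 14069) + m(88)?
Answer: -312789701292/22543849 ≈ -13875.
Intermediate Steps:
m(R) = 103 + R
Y = 73835130/22543849 (Y = -14462*(-1/4262) + 1249*(-1/10579) = 7231/2131 - 1249/10579 = 73835130/22543849 ≈ 3.2752)
(Y - 14069) + m(88) = (73835130/22543849 - 14069) + (103 + 88) = -317095576451/22543849 + 191 = -312789701292/22543849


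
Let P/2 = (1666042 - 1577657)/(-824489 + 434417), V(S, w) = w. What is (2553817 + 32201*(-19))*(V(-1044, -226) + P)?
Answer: -42885647724479/97518 ≈ -4.3977e+8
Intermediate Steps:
P = -88385/195036 (P = 2*((1666042 - 1577657)/(-824489 + 434417)) = 2*(88385/(-390072)) = 2*(88385*(-1/390072)) = 2*(-88385/390072) = -88385/195036 ≈ -0.45317)
(2553817 + 32201*(-19))*(V(-1044, -226) + P) = (2553817 + 32201*(-19))*(-226 - 88385/195036) = (2553817 - 611819)*(-44166521/195036) = 1941998*(-44166521/195036) = -42885647724479/97518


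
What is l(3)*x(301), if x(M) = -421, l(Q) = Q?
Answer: -1263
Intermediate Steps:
l(3)*x(301) = 3*(-421) = -1263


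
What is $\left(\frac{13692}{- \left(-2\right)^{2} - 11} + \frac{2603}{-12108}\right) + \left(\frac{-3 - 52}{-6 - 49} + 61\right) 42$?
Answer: $\frac{102372233}{60540} \approx 1691.0$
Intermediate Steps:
$\left(\frac{13692}{- \left(-2\right)^{2} - 11} + \frac{2603}{-12108}\right) + \left(\frac{-3 - 52}{-6 - 49} + 61\right) 42 = \left(\frac{13692}{\left(-1\right) 4 - 11} + 2603 \left(- \frac{1}{12108}\right)\right) + \left(- \frac{55}{-55} + 61\right) 42 = \left(\frac{13692}{-4 - 11} - \frac{2603}{12108}\right) + \left(\left(-55\right) \left(- \frac{1}{55}\right) + 61\right) 42 = \left(\frac{13692}{-15} - \frac{2603}{12108}\right) + \left(1 + 61\right) 42 = \left(13692 \left(- \frac{1}{15}\right) - \frac{2603}{12108}\right) + 62 \cdot 42 = \left(- \frac{4564}{5} - \frac{2603}{12108}\right) + 2604 = - \frac{55273927}{60540} + 2604 = \frac{102372233}{60540}$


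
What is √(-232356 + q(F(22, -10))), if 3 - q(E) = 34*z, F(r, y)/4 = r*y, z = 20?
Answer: I*√233033 ≈ 482.73*I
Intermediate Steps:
F(r, y) = 4*r*y (F(r, y) = 4*(r*y) = 4*r*y)
q(E) = -677 (q(E) = 3 - 34*20 = 3 - 1*680 = 3 - 680 = -677)
√(-232356 + q(F(22, -10))) = √(-232356 - 677) = √(-233033) = I*√233033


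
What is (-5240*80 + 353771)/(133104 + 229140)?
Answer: -65429/362244 ≈ -0.18062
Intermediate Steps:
(-5240*80 + 353771)/(133104 + 229140) = (-419200 + 353771)/362244 = -65429*1/362244 = -65429/362244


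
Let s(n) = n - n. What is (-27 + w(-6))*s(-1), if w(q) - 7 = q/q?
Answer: 0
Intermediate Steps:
s(n) = 0
w(q) = 8 (w(q) = 7 + q/q = 7 + 1 = 8)
(-27 + w(-6))*s(-1) = (-27 + 8)*0 = -19*0 = 0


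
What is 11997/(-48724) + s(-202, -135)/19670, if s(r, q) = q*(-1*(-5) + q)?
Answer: 61912521/95840108 ≈ 0.64600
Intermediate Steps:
s(r, q) = q*(5 + q)
11997/(-48724) + s(-202, -135)/19670 = 11997/(-48724) - 135*(5 - 135)/19670 = 11997*(-1/48724) - 135*(-130)*(1/19670) = -11997/48724 + 17550*(1/19670) = -11997/48724 + 1755/1967 = 61912521/95840108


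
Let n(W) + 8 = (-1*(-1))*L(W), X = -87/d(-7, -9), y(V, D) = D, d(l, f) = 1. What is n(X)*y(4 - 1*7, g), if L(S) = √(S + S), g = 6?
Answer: -48 + 6*I*√174 ≈ -48.0 + 79.145*I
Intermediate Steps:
L(S) = √2*√S (L(S) = √(2*S) = √2*√S)
X = -87 (X = -87/1 = -87*1 = -87)
n(W) = -8 + √2*√W (n(W) = -8 + (-1*(-1))*(√2*√W) = -8 + 1*(√2*√W) = -8 + √2*√W)
n(X)*y(4 - 1*7, g) = (-8 + √2*√(-87))*6 = (-8 + √2*(I*√87))*6 = (-8 + I*√174)*6 = -48 + 6*I*√174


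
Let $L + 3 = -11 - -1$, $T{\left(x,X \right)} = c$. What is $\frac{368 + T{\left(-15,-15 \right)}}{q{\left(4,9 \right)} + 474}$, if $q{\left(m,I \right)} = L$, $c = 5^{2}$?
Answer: $\frac{393}{461} \approx 0.85249$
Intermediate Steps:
$c = 25$
$T{\left(x,X \right)} = 25$
$L = -13$ ($L = -3 - 10 = -13$)
$q{\left(m,I \right)} = -13$
$\frac{368 + T{\left(-15,-15 \right)}}{q{\left(4,9 \right)} + 474} = \frac{368 + 25}{-13 + 474} = \frac{393}{461}$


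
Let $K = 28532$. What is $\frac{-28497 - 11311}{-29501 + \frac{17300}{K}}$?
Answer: $\frac{70987616}{52606577} \approx 1.3494$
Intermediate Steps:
$\frac{-28497 - 11311}{-29501 + \frac{17300}{K}} = \frac{-28497 - 11311}{-29501 + \frac{17300}{28532}} = - \frac{39808}{-29501 + 17300 \cdot \frac{1}{28532}} = - \frac{39808}{-29501 + \frac{4325}{7133}} = - \frac{39808}{- \frac{210426308}{7133}} = \left(-39808\right) \left(- \frac{7133}{210426308}\right) = \frac{70987616}{52606577}$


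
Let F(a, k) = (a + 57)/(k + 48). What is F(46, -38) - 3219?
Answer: -32087/10 ≈ -3208.7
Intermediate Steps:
F(a, k) = (57 + a)/(48 + k)
F(46, -38) - 3219 = (57 + 46)/(48 - 38) - 3219 = 103/10 - 3219 = -32087/10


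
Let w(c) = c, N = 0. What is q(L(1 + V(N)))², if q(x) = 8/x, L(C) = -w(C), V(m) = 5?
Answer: 16/9 ≈ 1.7778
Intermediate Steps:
L(C) = -C
q(L(1 + V(N)))² = (8/((-(1 + 5))))² = (8/((-1*6)))² = (8/(-6))² = (8*(-⅙))² = (-4/3)² = 16/9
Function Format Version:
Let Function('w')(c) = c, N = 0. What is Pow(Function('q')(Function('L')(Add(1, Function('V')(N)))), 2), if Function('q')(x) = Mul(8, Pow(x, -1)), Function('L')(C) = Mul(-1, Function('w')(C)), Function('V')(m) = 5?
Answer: Rational(16, 9) ≈ 1.7778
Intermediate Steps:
Function('L')(C) = Mul(-1, C)
Pow(Function('q')(Function('L')(Add(1, Function('V')(N)))), 2) = Pow(Mul(8, Pow(Mul(-1, Add(1, 5)), -1)), 2) = Pow(Mul(8, Pow(Mul(-1, 6), -1)), 2) = Pow(Mul(8, Pow(-6, -1)), 2) = Pow(Mul(8, Rational(-1, 6)), 2) = Pow(Rational(-4, 3), 2) = Rational(16, 9)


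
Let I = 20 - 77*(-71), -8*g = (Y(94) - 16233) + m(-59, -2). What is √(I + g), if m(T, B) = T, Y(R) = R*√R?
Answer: √(30094 - 47*√94)/2 ≈ 86.079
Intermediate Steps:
Y(R) = R^(3/2)
g = 4073/2 - 47*√94/4 (g = -((94^(3/2) - 16233) - 59)/8 = -((94*√94 - 16233) - 59)/8 = -((-16233 + 94*√94) - 59)/8 = -(-16292 + 94*√94)/8 = 4073/2 - 47*√94/4 ≈ 1922.6)
I = 5487 (I = 20 + 5467 = 5487)
√(I + g) = √(5487 + (4073/2 - 47*√94/4)) = √(15047/2 - 47*√94/4)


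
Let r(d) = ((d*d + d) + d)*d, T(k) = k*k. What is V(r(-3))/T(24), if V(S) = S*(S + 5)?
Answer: 1/16 ≈ 0.062500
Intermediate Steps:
T(k) = k**2
r(d) = d*(d**2 + 2*d) (r(d) = ((d**2 + d) + d)*d = ((d + d**2) + d)*d = (d**2 + 2*d)*d = d*(d**2 + 2*d))
V(S) = S*(5 + S)
V(r(-3))/T(24) = (((-3)**2*(2 - 3))*(5 + (-3)**2*(2 - 3)))/(24**2) = ((9*(-1))*(5 + 9*(-1)))/576 = (-9*(5 - 9))/576 = (-9*(-4))/576 = (1/576)*36 = 1/16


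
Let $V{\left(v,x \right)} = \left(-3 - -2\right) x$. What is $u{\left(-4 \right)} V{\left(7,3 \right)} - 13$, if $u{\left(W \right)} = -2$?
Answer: $-7$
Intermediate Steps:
$V{\left(v,x \right)} = - x$ ($V{\left(v,x \right)} = \left(-3 + 2\right) x = - x$)
$u{\left(-4 \right)} V{\left(7,3 \right)} - 13 = - 2 \left(\left(-1\right) 3\right) - 13 = \left(-2\right) \left(-3\right) - 13 = 6 - 13 = -7$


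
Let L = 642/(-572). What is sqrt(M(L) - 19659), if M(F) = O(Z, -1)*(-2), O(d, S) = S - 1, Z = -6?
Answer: I*sqrt(19655) ≈ 140.2*I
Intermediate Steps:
O(d, S) = -1 + S
L = -321/286 (L = 642*(-1/572) = -321/286 ≈ -1.1224)
M(F) = 4 (M(F) = (-1 - 1)*(-2) = -2*(-2) = 4)
sqrt(M(L) - 19659) = sqrt(4 - 19659) = sqrt(-19655) = I*sqrt(19655)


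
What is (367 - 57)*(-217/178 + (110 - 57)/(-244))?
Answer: -4834605/10858 ≈ -445.26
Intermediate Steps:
(367 - 57)*(-217/178 + (110 - 57)/(-244)) = 310*(-217*1/178 + 53*(-1/244)) = 310*(-217/178 - 53/244) = 310*(-31191/21716) = -4834605/10858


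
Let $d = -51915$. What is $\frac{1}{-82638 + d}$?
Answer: $- \frac{1}{134553} \approx -7.432 \cdot 10^{-6}$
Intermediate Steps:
$\frac{1}{-82638 + d} = \frac{1}{-82638 - 51915} = \frac{1}{-134553} = - \frac{1}{134553}$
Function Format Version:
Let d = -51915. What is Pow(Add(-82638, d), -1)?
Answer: Rational(-1, 134553) ≈ -7.4320e-6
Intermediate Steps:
Pow(Add(-82638, d), -1) = Pow(Add(-82638, -51915), -1) = Pow(-134553, -1) = Rational(-1, 134553)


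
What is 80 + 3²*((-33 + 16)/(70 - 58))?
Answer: 269/4 ≈ 67.250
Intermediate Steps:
80 + 3²*((-33 + 16)/(70 - 58)) = 80 + 9*(-17/12) = 80 - 51/4 = 269/4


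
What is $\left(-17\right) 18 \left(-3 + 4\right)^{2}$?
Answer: $-306$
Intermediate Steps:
$\left(-17\right) 18 \left(-3 + 4\right)^{2} = - 306 \cdot 1^{2} = \left(-306\right) 1 = -306$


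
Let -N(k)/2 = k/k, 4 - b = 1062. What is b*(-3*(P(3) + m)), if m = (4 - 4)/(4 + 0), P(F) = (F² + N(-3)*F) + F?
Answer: 19044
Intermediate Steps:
b = -1058 (b = 4 - 1*1062 = 4 - 1062 = -1058)
N(k) = -2 (N(k) = -2*k/k = -2*1 = -2)
P(F) = F² - F (P(F) = (F² - 2*F) + F = F² - F)
m = 0 (m = 0/4 = 0*(¼) = 0)
b*(-3*(P(3) + m)) = -(-3174)*(3*(-1 + 3) + 0) = -(-3174)*(3*2 + 0) = -(-3174)*(6 + 0) = -(-3174)*6 = -1058*(-18) = 19044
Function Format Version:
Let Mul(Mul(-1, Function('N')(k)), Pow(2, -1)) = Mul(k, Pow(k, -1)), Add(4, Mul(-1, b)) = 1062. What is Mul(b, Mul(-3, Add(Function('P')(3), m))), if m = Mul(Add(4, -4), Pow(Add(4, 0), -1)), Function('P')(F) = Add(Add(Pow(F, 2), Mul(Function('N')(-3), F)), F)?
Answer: 19044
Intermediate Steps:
b = -1058 (b = Add(4, Mul(-1, 1062)) = Add(4, -1062) = -1058)
Function('N')(k) = -2 (Function('N')(k) = Mul(-2, Mul(k, Pow(k, -1))) = Mul(-2, 1) = -2)
Function('P')(F) = Add(Pow(F, 2), Mul(-1, F)) (Function('P')(F) = Add(Add(Pow(F, 2), Mul(-2, F)), F) = Add(Pow(F, 2), Mul(-1, F)))
m = 0 (m = Mul(0, Pow(4, -1)) = Mul(0, Rational(1, 4)) = 0)
Mul(b, Mul(-3, Add(Function('P')(3), m))) = Mul(-1058, Mul(-3, Add(Mul(3, Add(-1, 3)), 0))) = Mul(-1058, Mul(-3, Add(Mul(3, 2), 0))) = Mul(-1058, Mul(-3, Add(6, 0))) = Mul(-1058, Mul(-3, 6)) = Mul(-1058, -18) = 19044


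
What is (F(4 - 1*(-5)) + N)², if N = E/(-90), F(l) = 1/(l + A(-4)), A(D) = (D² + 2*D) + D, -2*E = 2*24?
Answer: 4489/38025 ≈ 0.11805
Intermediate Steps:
E = -24 ≈ -24.000
A(D) = D² + 3*D
F(l) = 1/(4 + l) (F(l) = 1/(l - 4*(3 - 4)) = 1/(l - 4*(-1)) = 1/(l + 4) = 1/(4 + l))
N = 4/15 (N = -24/(-90) = -24*(-1/90) = 4/15 ≈ 0.26667)
(F(4 - 1*(-5)) + N)² = (1/(4 + (4 - 1*(-5))) + 4/15)² = (1/(4 + (4 + 5)) + 4/15)² = (1/(4 + 9) + 4/15)² = (1/13 + 4/15)² = (67/195)² = 4489/38025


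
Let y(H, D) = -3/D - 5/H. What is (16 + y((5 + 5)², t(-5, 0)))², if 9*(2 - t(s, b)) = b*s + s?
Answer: 46199209/211600 ≈ 218.33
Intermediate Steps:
t(s, b) = 2 - s/9 - b*s/9 (t(s, b) = 2 - (b*s + s)/9 = 2 - (s + b*s)/9 = 2 + (-s/9 - b*s/9) = 2 - s/9 - b*s/9)
y(H, D) = -5/H - 3/D
(16 + y((5 + 5)², t(-5, 0)))² = (16 + (-5/(5 + 5)² - 3/(2 - ⅑*(-5) - ⅑*0*(-5))))² = (16 + (-5/(10²) - 3/(2 + 5/9 + 0)))² = (16 + (-5/100 - 3/23/9))² = (16 + (-5*1/100 - 3*9/23))² = (16 + (-1/20 - 27/23))² = (16 - 563/460)² = (6797/460)² = 46199209/211600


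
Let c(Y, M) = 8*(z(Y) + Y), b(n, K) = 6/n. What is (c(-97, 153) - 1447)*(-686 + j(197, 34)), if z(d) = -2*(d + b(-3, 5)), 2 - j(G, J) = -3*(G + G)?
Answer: -318222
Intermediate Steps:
j(G, J) = 2 + 6*G (j(G, J) = 2 - (-3)*(G + G) = 2 - (-3)*2*G = 2 - (-6)*G = 2 + 6*G)
z(d) = 4 - 2*d (z(d) = -2*(d + 6/(-3)) = -2*(d + 6*(-⅓)) = -2*(d - 2) = -2*(-2 + d) = 4 - 2*d)
c(Y, M) = 32 - 8*Y (c(Y, M) = 8*((4 - 2*Y) + Y) = 8*(4 - Y) = 32 - 8*Y)
(c(-97, 153) - 1447)*(-686 + j(197, 34)) = ((32 - 8*(-97)) - 1447)*(-686 + (2 + 6*197)) = ((32 + 776) - 1447)*(-686 + (2 + 1182)) = (808 - 1447)*(-686 + 1184) = -639*498 = -318222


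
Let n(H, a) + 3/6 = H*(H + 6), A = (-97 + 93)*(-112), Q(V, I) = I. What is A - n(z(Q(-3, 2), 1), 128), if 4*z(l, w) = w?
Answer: 7151/16 ≈ 446.94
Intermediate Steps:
z(l, w) = w/4
A = 448 (A = -4*(-112) = 448)
n(H, a) = -1/2 + H*(6 + H) (n(H, a) = -1/2 + H*(H + 6) = -1/2 + H*(6 + H))
A - n(z(Q(-3, 2), 1), 128) = 448 - (-1/2 + ((1/4)*1)**2 + 6*((1/4)*1)) = 448 - (-1/2 + (1/4)**2 + 6*(1/4)) = 448 - (-1/2 + 1/16 + 3/2) = 448 - 1*17/16 = 448 - 17/16 = 7151/16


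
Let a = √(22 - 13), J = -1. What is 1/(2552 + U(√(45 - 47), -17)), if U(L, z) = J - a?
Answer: 1/2548 ≈ 0.00039246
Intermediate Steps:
a = 3 (a = √9 = 3)
U(L, z) = -4 (U(L, z) = -1 - 1*3 = -1 - 3 = -4)
1/(2552 + U(√(45 - 47), -17)) = 1/(2552 - 4) = 1/2548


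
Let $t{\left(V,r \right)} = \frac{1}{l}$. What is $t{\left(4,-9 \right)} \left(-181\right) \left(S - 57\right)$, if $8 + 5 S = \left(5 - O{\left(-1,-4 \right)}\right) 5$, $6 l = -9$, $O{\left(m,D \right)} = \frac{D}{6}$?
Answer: $- \frac{287428}{45} \approx -6387.3$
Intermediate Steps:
$O{\left(m,D \right)} = \frac{D}{6}$ ($O{\left(m,D \right)} = D \frac{1}{6} = \frac{D}{6}$)
$l = - \frac{3}{2}$ ($l = \frac{1}{6} \left(-9\right) = - \frac{3}{2} \approx -1.5$)
$S = \frac{61}{15}$ ($S = - \frac{8}{5} + \frac{\left(5 - \frac{1}{6} \left(-4\right)\right) 5}{5} = - \frac{8}{5} + \frac{\left(5 - - \frac{2}{3}\right) 5}{5} = - \frac{8}{5} + \frac{\left(5 + \frac{2}{3}\right) 5}{5} = - \frac{8}{5} + \frac{\frac{17}{3} \cdot 5}{5} = - \frac{8}{5} + \frac{1}{5} \cdot \frac{85}{3} = - \frac{8}{5} + \frac{17}{3} = \frac{61}{15} \approx 4.0667$)
$t{\left(V,r \right)} = - \frac{2}{3}$ ($t{\left(V,r \right)} = \frac{1}{- \frac{3}{2}} = - \frac{2}{3}$)
$t{\left(4,-9 \right)} \left(-181\right) \left(S - 57\right) = \left(- \frac{2}{3}\right) \left(-181\right) \left(\frac{61}{15} - 57\right) = \frac{362 \left(\frac{61}{15} - 57\right)}{3} = \frac{362}{3} \left(- \frac{794}{15}\right) = - \frac{287428}{45}$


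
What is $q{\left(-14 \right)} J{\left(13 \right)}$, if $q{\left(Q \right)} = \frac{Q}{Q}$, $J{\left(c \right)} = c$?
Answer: $13$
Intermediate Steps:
$q{\left(Q \right)} = 1$
$q{\left(-14 \right)} J{\left(13 \right)} = 1 \cdot 13 = 13$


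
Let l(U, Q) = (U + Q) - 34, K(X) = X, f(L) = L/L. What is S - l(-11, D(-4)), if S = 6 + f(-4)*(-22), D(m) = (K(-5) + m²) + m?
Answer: 22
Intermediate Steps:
f(L) = 1
D(m) = -5 + m + m² (D(m) = (-5 + m²) + m = -5 + m + m²)
l(U, Q) = -34 + Q + U (l(U, Q) = (Q + U) - 34 = -34 + Q + U)
S = -16 (S = 6 + 1*(-22) = 6 - 22 = -16)
S - l(-11, D(-4)) = -16 - (-34 + (-5 - 4 + (-4)²) - 11) = -16 - (-34 + (-5 - 4 + 16) - 11) = -16 - (-34 + 7 - 11) = -16 - 1*(-38) = -16 + 38 = 22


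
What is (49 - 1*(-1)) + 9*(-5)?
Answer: 5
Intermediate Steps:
(49 - 1*(-1)) + 9*(-5) = (49 + 1) - 45 = 50 - 45 = 5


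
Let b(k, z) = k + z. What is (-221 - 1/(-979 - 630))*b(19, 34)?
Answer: -18846164/1609 ≈ -11713.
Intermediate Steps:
(-221 - 1/(-979 - 630))*b(19, 34) = (-221 - 1/(-979 - 630))*(19 + 34) = (-221 - 1/(-1609))*53 = (-221 - 1*(-1/1609))*53 = (-221 + 1/1609)*53 = -355588/1609*53 = -18846164/1609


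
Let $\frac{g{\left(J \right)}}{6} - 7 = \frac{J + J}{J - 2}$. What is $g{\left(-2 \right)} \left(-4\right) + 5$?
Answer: $-187$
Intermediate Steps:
$g{\left(J \right)} = 42 + \frac{12 J}{-2 + J}$ ($g{\left(J \right)} = 42 + 6 \frac{J + J}{J - 2} = 42 + 6 \frac{2 J}{-2 + J} = 42 + \frac{12 J}{-2 + J}$)
$g{\left(-2 \right)} \left(-4\right) + 5 = \frac{6 \left(-14 + 9 \left(-2\right)\right)}{-2 - 2} \left(-4\right) + 5 = \frac{6 \left(-14 - 18\right)}{-4} \left(-4\right) + 5 = 6 \left(- \frac{1}{4}\right) \left(-32\right) \left(-4\right) + 5 = 48 \left(-4\right) + 5 = -192 + 5 = -187$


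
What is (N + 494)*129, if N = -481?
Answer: 1677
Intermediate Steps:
(N + 494)*129 = (-481 + 494)*129 = 13*129 = 1677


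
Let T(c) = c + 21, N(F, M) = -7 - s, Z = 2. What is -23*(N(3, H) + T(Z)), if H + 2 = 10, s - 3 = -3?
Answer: -368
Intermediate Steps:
s = 0 (s = 3 - 3 = 0)
H = 8 (H = -2 + 10 = 8)
N(F, M) = -7 (N(F, M) = -7 - 1*0 = -7 + 0 = -7)
T(c) = 21 + c
-23*(N(3, H) + T(Z)) = -23*(-7 + (21 + 2)) = -23*(-7 + 23) = -23*16 = -368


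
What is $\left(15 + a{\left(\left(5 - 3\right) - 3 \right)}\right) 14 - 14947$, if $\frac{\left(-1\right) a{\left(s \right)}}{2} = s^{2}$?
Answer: $-14765$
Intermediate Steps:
$a{\left(s \right)} = - 2 s^{2}$
$\left(15 + a{\left(\left(5 - 3\right) - 3 \right)}\right) 14 - 14947 = \left(15 - 2 \left(\left(5 - 3\right) - 3\right)^{2}\right) 14 - 14947 = \left(15 - 2 \left(2 - 3\right)^{2}\right) 14 - 14947 = \left(15 - 2 \left(-1\right)^{2}\right) 14 - 14947 = \left(15 - 2\right) 14 - 14947 = 13 \cdot 14 - 14947 = 182 - 14947 = -14765$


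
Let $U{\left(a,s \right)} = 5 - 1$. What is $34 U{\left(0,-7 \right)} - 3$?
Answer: $133$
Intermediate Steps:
$U{\left(a,s \right)} = 4$ ($U{\left(a,s \right)} = 5 - 1 = 4$)
$34 U{\left(0,-7 \right)} - 3 = 34 \cdot 4 - 3 = 136 - 3 = 133$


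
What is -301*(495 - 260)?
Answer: -70735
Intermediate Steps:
-301*(495 - 260) = -301*235 = -70735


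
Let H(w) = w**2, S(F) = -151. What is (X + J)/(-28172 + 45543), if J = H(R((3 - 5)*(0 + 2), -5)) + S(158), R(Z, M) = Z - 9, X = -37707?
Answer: -37689/17371 ≈ -2.1697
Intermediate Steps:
R(Z, M) = -9 + Z
J = 18 (J = (-9 + (3 - 5)*(0 + 2))**2 - 151 = (-9 - 2*2)**2 - 151 = (-9 - 4)**2 - 151 = (-13)**2 - 151 = 169 - 151 = 18)
(X + J)/(-28172 + 45543) = (-37707 + 18)/(-28172 + 45543) = -37689/17371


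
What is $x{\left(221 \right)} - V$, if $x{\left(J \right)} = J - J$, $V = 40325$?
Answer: $-40325$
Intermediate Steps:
$x{\left(J \right)} = 0$
$x{\left(221 \right)} - V = 0 - 40325 = -40325$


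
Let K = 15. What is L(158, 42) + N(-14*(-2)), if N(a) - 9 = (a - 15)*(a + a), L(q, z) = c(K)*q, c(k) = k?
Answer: 3107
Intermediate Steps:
L(q, z) = 15*q
N(a) = 9 + 2*a*(-15 + a) (N(a) = 9 + (a - 15)*(a + a) = 9 + (-15 + a)*(2*a) = 9 + 2*a*(-15 + a))
L(158, 42) + N(-14*(-2)) = 15*158 + (9 - (-420)*(-2) + 2*(-14*(-2))²) = 2370 + (9 - 30*28 + 2*28²) = 2370 + (9 - 840 + 2*784) = 2370 + (9 - 840 + 1568) = 2370 + 737 = 3107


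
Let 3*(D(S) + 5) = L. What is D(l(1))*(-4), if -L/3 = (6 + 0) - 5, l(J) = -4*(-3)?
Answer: 24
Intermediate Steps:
l(J) = 12
L = -3 (L = -3*((6 + 0) - 5) = -3*(6 - 5) = -3*1 = -3)
D(S) = -6 (D(S) = -5 + (⅓)*(-3) = -5 - 1 = -6)
D(l(1))*(-4) = -6*(-4) = 24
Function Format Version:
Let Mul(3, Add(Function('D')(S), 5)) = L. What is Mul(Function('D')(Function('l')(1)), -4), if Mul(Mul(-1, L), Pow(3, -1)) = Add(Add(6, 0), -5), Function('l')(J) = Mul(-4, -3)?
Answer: 24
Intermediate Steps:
Function('l')(J) = 12
L = -3 (L = Mul(-3, Add(Add(6, 0), -5)) = Mul(-3, Add(6, -5)) = Mul(-3, 1) = -3)
Function('D')(S) = -6 (Function('D')(S) = Add(-5, Mul(Rational(1, 3), -3)) = Add(-5, -1) = -6)
Mul(Function('D')(Function('l')(1)), -4) = Mul(-6, -4) = 24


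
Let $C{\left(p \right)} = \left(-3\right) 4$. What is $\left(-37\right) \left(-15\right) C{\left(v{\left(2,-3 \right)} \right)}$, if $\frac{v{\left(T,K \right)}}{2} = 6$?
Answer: $-6660$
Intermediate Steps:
$v{\left(T,K \right)} = 12$ ($v{\left(T,K \right)} = 2 \cdot 6 = 12$)
$C{\left(p \right)} = -12$
$\left(-37\right) \left(-15\right) C{\left(v{\left(2,-3 \right)} \right)} = \left(-37\right) \left(-15\right) \left(-12\right) = 555 \left(-12\right) = -6660$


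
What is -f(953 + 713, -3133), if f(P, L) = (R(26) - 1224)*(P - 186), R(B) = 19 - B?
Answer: 1821880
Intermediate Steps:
f(P, L) = 228966 - 1231*P (f(P, L) = ((19 - 1*26) - 1224)*(P - 186) = ((19 - 26) - 1224)*(-186 + P) = (-7 - 1224)*(-186 + P) = -1231*(-186 + P) = 228966 - 1231*P)
-f(953 + 713, -3133) = -(228966 - 1231*(953 + 713)) = -(228966 - 1231*1666) = -(228966 - 2050846) = -1*(-1821880) = 1821880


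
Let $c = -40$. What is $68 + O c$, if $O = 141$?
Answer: $-5572$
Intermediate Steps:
$68 + O c = 68 + 141 \left(-40\right) = 68 - 5640 = -5572$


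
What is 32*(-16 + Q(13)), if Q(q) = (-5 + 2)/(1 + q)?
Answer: -3632/7 ≈ -518.86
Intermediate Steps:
Q(q) = -3/(1 + q)
32*(-16 + Q(13)) = 32*(-16 - 3/(1 + 13)) = 32*(-16 - 3/14) = 32*(-227/14) = -3632/7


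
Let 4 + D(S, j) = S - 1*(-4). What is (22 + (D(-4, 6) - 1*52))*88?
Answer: -2992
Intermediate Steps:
D(S, j) = S (D(S, j) = -4 + (S - 1*(-4)) = -4 + (S + 4) = -4 + (4 + S) = S)
(22 + (D(-4, 6) - 1*52))*88 = (22 + (-4 - 1*52))*88 = (22 + (-4 - 52))*88 = (22 - 56)*88 = -34*88 = -2992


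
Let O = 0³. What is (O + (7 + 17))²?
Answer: 576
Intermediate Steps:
O = 0
(O + (7 + 17))² = (0 + (7 + 17))² = (0 + 24)² = 24² = 576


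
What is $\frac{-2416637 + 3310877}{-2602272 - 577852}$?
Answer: $- \frac{223560}{795031} \approx -0.2812$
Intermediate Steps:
$\frac{-2416637 + 3310877}{-2602272 - 577852} = \frac{894240}{-3180124} = 894240 \left(- \frac{1}{3180124}\right) = - \frac{223560}{795031}$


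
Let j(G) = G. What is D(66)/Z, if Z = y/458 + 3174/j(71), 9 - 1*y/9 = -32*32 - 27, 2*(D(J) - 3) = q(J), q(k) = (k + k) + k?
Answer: 276403/177586 ≈ 1.5564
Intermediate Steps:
q(k) = 3*k (q(k) = 2*k + k = 3*k)
D(J) = 3 + 3*J/2 (D(J) = 3 + (3*J)/2 = 3 + 3*J/2)
y = 9540 (y = 81 - 9*(-32*32 - 27) = 81 - 9*(-1024 - 27) = 81 - 9*(-1051) = 81 + 9459 = 9540)
Z = 1065516/16259 (Z = 9540/458 + 3174/71 = 9540*(1/458) + 3174*(1/71) = 4770/229 + 3174/71 = 1065516/16259 ≈ 65.534)
D(66)/Z = (3 + (3/2)*66)/(1065516/16259) = (3 + 99)*(16259/1065516) = 102*(16259/1065516) = 276403/177586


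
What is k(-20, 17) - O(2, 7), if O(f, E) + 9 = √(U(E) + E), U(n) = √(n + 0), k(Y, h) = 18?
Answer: 27 - √(7 + √7) ≈ 23.894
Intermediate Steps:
U(n) = √n
O(f, E) = -9 + √(E + √E) (O(f, E) = -9 + √(√E + E) = -9 + √(E + √E))
k(-20, 17) - O(2, 7) = 18 - (-9 + √(7 + √7)) = 18 + (9 - √(7 + √7)) = 27 - √(7 + √7)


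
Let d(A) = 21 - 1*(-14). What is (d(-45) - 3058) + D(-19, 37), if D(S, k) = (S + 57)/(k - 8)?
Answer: -87629/29 ≈ -3021.7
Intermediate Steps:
d(A) = 35 (d(A) = 21 + 14 = 35)
D(S, k) = (57 + S)/(-8 + k)
(d(-45) - 3058) + D(-19, 37) = (35 - 3058) + (57 - 19)/(-8 + 37) = -3023 + 38/29 = -87629/29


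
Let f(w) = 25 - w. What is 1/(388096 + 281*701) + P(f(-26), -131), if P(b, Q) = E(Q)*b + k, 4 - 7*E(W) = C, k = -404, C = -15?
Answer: -1087658136/4095539 ≈ -265.57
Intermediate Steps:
E(W) = 19/7 (E(W) = 4/7 - 1/7*(-15) = 4/7 + 15/7 = 19/7)
P(b, Q) = -404 + 19*b/7 (P(b, Q) = 19*b/7 - 404 = -404 + 19*b/7)
1/(388096 + 281*701) + P(f(-26), -131) = 1/(388096 + 281*701) + (-404 + 19*(25 - 1*(-26))/7) = 1/(388096 + 196981) + (-404 + 19*(25 + 26)/7) = 1/585077 + (-404 + (19/7)*51) = 1/585077 + (-404 + 969/7) = 1/585077 - 1859/7 = -1087658136/4095539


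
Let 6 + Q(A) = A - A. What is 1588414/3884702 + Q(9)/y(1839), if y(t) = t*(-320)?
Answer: 77897764911/190505786080 ≈ 0.40890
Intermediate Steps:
Q(A) = -6 (Q(A) = -6 + (A - A) = -6 + 0 = -6)
y(t) = -320*t
1588414/3884702 + Q(9)/y(1839) = 1588414/3884702 - 6/((-320*1839)) = 1588414*(1/3884702) - 6/(-588480) = 794207/1942351 - 6*(-1/588480) = 794207/1942351 + 1/98080 = 77897764911/190505786080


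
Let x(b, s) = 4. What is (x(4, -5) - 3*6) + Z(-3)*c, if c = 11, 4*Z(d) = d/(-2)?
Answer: -79/8 ≈ -9.8750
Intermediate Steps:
Z(d) = -d/8 (Z(d) = (d/(-2))/4 = (d*(-½))/4 = (-d/2)/4 = -d/8)
(x(4, -5) - 3*6) + Z(-3)*c = (4 - 3*6) - ⅛*(-3)*11 = (4 - 18) + (3/8)*11 = -14 + 33/8 = -79/8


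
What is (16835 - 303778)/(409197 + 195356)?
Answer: -286943/604553 ≈ -0.47464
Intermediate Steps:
(16835 - 303778)/(409197 + 195356) = -286943/604553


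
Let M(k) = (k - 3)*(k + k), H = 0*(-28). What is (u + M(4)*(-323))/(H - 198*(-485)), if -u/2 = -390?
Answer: -82/4365 ≈ -0.018786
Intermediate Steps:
H = 0
M(k) = 2*k*(-3 + k) (M(k) = (-3 + k)*(2*k) = 2*k*(-3 + k))
u = 780 (u = -2*(-390) = 780)
(u + M(4)*(-323))/(H - 198*(-485)) = (780 + (2*4*(-3 + 4))*(-323))/(0 - 198*(-485)) = (780 + (2*4*1)*(-323))/(0 + 96030) = (780 + 8*(-323))/96030 = (780 - 2584)*(1/96030) = -1804*1/96030 = -82/4365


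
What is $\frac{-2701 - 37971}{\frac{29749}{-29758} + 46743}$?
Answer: $- \frac{1210317376}{1390948445} \approx -0.87014$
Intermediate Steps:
$\frac{-2701 - 37971}{\frac{29749}{-29758} + 46743} = - \frac{40672}{29749 \left(- \frac{1}{29758}\right) + 46743} = - \frac{40672}{- \frac{29749}{29758} + 46743} = - \frac{40672}{\frac{1390948445}{29758}} = \left(-40672\right) \frac{29758}{1390948445} = - \frac{1210317376}{1390948445}$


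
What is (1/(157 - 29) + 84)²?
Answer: 115627009/16384 ≈ 7057.3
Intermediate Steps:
(1/(157 - 29) + 84)² = (1/128 + 84)² = (10753/128)² = 115627009/16384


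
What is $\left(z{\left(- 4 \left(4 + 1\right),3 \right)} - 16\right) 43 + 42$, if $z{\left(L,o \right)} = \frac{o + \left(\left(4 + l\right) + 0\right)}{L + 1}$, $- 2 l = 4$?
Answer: $- \frac{12489}{19} \approx -657.32$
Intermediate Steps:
$l = -2$ ($l = \left(- \frac{1}{2}\right) 4 = -2$)
$z{\left(L,o \right)} = \frac{2 + o}{1 + L}$ ($z{\left(L,o \right)} = \frac{o + \left(\left(4 - 2\right) + 0\right)}{L + 1} = \frac{o + \left(2 + 0\right)}{1 + L} = \frac{o + 2}{1 + L} = \frac{2 + o}{1 + L}$)
$\left(z{\left(- 4 \left(4 + 1\right),3 \right)} - 16\right) 43 + 42 = \left(\frac{2 + 3}{1 - 4 \left(4 + 1\right)} - 16\right) 43 + 42 = \left(\frac{1}{1 - 20} \cdot 5 - 16\right) 43 + 42 = \left(\frac{1}{-19} \cdot 5 - 16\right) 43 + 42 = \left(\left(- \frac{1}{19}\right) 5 - 16\right) 43 + 42 = \left(- \frac{5}{19} - 16\right) 43 + 42 = \left(- \frac{309}{19}\right) 43 + 42 = - \frac{13287}{19} + 42 = - \frac{12489}{19}$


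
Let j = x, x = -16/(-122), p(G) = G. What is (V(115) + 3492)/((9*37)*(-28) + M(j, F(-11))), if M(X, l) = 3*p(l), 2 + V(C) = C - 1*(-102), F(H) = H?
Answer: -3707/9357 ≈ -0.39617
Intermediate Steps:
V(C) = 100 + C (V(C) = -2 + (C - 1*(-102)) = -2 + (C + 102) = -2 + (102 + C) = 100 + C)
x = 8/61 (x = -16*(-1/122) = 8/61 ≈ 0.13115)
j = 8/61 ≈ 0.13115
M(X, l) = 3*l
(V(115) + 3492)/((9*37)*(-28) + M(j, F(-11))) = ((100 + 115) + 3492)/((9*37)*(-28) + 3*(-11)) = (215 + 3492)/(333*(-28) - 33) = 3707/(-9324 - 33) = 3707/(-9357) = 3707*(-1/9357) = -3707/9357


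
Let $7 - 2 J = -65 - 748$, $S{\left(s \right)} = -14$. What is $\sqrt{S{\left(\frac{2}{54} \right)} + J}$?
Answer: $6 \sqrt{11} \approx 19.9$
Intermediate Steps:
$J = 410$ ($J = \frac{7}{2} - \frac{-65 - 748}{2} = \frac{7}{2} - - \frac{813}{2} = \frac{7}{2} + \frac{813}{2} = 410$)
$\sqrt{S{\left(\frac{2}{54} \right)} + J} = \sqrt{-14 + 410} = \sqrt{396} = 6 \sqrt{11}$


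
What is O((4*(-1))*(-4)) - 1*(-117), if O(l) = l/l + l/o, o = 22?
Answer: 1306/11 ≈ 118.73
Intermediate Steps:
O(l) = 1 + l/22 (O(l) = l/l + l/22 = 1 + l*(1/22) = 1 + l/22)
O((4*(-1))*(-4)) - 1*(-117) = (1 + ((4*(-1))*(-4))/22) - 1*(-117) = (1 + (-4*(-4))/22) + 117 = (1 + (1/22)*16) + 117 = (1 + 8/11) + 117 = 19/11 + 117 = 1306/11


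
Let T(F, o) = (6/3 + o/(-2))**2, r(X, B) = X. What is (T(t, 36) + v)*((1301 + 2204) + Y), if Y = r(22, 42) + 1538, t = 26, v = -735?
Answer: -2426135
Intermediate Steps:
T(F, o) = (2 - o/2)**2 (T(F, o) = (6*(1/3) + o*(-1/2))**2 = (2 - o/2)**2)
Y = 1560 (Y = 22 + 1538 = 1560)
(T(t, 36) + v)*((1301 + 2204) + Y) = ((-4 + 36)**2/4 - 735)*((1301 + 2204) + 1560) = ((1/4)*32**2 - 735)*(3505 + 1560) = ((1/4)*1024 - 735)*5065 = (256 - 735)*5065 = -479*5065 = -2426135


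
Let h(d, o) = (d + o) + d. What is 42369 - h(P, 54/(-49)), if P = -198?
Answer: 2095539/49 ≈ 42766.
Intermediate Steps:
h(d, o) = o + 2*d
42369 - h(P, 54/(-49)) = 42369 - (54/(-49) + 2*(-198)) = 42369 - (54*(-1/49) - 396) = 42369 - (-54/49 - 396) = 42369 - 1*(-19458/49) = 42369 + 19458/49 = 2095539/49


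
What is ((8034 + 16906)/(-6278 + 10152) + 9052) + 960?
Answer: 19405714/1937 ≈ 10018.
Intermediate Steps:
((8034 + 16906)/(-6278 + 10152) + 9052) + 960 = (24940/3874 + 9052) + 960 = (24940*(1/3874) + 9052) + 960 = (12470/1937 + 9052) + 960 = 17546194/1937 + 960 = 19405714/1937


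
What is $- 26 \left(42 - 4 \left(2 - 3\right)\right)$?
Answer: $-1196$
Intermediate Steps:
$- 26 \left(42 - 4 \left(2 - 3\right)\right) = - 26 \left(42 - -4\right) = - 26 \left(42 + 4\right) = \left(-26\right) 46 = -1196$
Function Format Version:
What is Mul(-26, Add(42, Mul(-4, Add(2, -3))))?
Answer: -1196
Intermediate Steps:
Mul(-26, Add(42, Mul(-4, Add(2, -3)))) = Mul(-26, Add(42, Mul(-4, -1))) = Mul(-26, Add(42, 4)) = Mul(-26, 46) = -1196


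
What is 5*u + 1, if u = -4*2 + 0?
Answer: -39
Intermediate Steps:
u = -8 (u = -8 + 0 = -8)
5*u + 1 = 5*(-8) + 1 = -40 + 1 = -39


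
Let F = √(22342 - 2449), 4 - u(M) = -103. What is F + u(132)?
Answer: 107 + √19893 ≈ 248.04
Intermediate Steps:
u(M) = 107 (u(M) = 4 - 1*(-103) = 4 + 103 = 107)
F = √19893 ≈ 141.04
F + u(132) = √19893 + 107 = 107 + √19893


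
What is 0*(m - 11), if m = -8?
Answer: 0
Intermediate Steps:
0*(m - 11) = 0*(-8 - 11) = 0*(-19) = 0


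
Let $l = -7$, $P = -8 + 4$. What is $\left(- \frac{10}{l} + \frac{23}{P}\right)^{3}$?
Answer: $- \frac{1771561}{21952} \approx -80.702$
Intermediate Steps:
$P = -4$
$\left(- \frac{10}{l} + \frac{23}{P}\right)^{3} = \left(- \frac{10}{-7} + \frac{23}{-4}\right)^{3} = \left(\left(-10\right) \left(- \frac{1}{7}\right) + 23 \left(- \frac{1}{4}\right)\right)^{3} = \left(\frac{10}{7} - \frac{23}{4}\right)^{3} = \left(- \frac{121}{28}\right)^{3} = - \frac{1771561}{21952}$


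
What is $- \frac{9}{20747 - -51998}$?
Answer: $- \frac{9}{72745} \approx -0.00012372$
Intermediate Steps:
$- \frac{9}{20747 - -51998} = - \frac{9}{20747 + 51998} = - \frac{9}{72745}$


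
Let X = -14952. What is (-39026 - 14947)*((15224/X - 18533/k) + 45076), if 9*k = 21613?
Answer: -32752228492720440/13464899 ≈ -2.4324e+9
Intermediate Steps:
k = 21613/9 (k = (⅑)*21613 = 21613/9 ≈ 2401.4)
(-39026 - 14947)*((15224/X - 18533/k) + 45076) = (-39026 - 14947)*((15224/(-14952) - 18533/21613/9) + 45076) = -53973*((15224*(-1/14952) - 18533*9/21613) + 45076) = -53973*((-1903/1869 - 166797/21613) + 45076) = -53973*(-352873132/40394697 + 45076) = -53973*1820478488840/40394697 = -32752228492720440/13464899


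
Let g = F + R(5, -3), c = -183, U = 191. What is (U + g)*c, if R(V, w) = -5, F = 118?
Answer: -55632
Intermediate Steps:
g = 113 (g = 118 - 5 = 113)
(U + g)*c = (191 + 113)*(-183) = 304*(-183) = -55632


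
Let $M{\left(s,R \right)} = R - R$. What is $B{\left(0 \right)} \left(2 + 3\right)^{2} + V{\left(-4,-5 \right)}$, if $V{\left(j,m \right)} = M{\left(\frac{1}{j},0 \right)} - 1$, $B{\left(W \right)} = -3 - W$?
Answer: $-76$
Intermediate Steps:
$M{\left(s,R \right)} = 0$
$V{\left(j,m \right)} = -1$ ($V{\left(j,m \right)} = 0 - 1 = -1$)
$B{\left(0 \right)} \left(2 + 3\right)^{2} + V{\left(-4,-5 \right)} = \left(-3 - 0\right) \left(2 + 3\right)^{2} - 1 = \left(-3 + 0\right) 5^{2} - 1 = \left(-3\right) 25 - 1 = -75 - 1 = -76$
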